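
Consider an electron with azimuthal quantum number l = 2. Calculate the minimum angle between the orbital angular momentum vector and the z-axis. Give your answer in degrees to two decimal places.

θ_min ≈ 35.26°

|L| = √(l(l+1)) ℏ = √6 ℏ.
The smallest angle corresponds to the largest L_z, i.e. m_l = l = 2, giving L_z = 2ℏ.
cos θ_min = 2/√6, so θ_min ≈ 35.26°.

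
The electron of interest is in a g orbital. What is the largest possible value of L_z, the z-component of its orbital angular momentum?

For a g orbital, l = 4.
L_z = m_l ℏ with m_l ∈ {−4, …, 4}; the maximum is m_l = 4.

L_z,max = 4ℏ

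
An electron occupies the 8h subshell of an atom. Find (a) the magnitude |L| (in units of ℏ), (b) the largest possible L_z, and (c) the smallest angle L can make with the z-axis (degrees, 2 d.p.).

|L| = √30 ℏ ≈ 5.477ℏ; L_z,max = 5ℏ; θ_min ≈ 24.09°

8h means n = 8, l = 5.
|L| = ℏ√(5·6) = √30 ℏ ≈ 5.477ℏ.
L_z,max = lℏ = 5ℏ.
cos θ_min = 5/√30, so θ_min ≈ 24.09°.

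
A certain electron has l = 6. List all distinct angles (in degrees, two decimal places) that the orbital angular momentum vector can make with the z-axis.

θ ∈ {22.21°, 39.51°, 51.89°, 62.42°, 72.02°, 81.12°, 90.00°, 98.88°, 107.98°, 117.58°, 128.11°, 140.49°, 157.79°}

|L|² = l(l+1)ℏ² = 42ℏ², so |L| = √42 ℏ.
cos θ = m_l/√42 for each m_l ∈ {-6, -5, -4, -3, -2, -1, 0, 1, 2, 3, 4, 5, 6}.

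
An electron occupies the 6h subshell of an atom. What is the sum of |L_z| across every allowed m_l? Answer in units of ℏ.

For 6h, l = 5.
The allowed m_l values are -5, -4, -3, -2, -1, 0, 1, 2, 3, 4, 5.
Σ|m_l| = 2(1+2+…+5) = 30.

Σ|L_z| = 30 ℏ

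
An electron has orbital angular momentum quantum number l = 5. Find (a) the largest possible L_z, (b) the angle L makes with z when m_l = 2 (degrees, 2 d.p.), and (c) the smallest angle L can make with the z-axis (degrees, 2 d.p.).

L_z,max = lℏ = 5ℏ.
For m_l = 2: cos θ = 2/√30, θ ≈ 68.58°.
cos θ_min = 5/√30, so θ_min ≈ 24.09°.

L_z,max = 5ℏ; θ(m_l=2) ≈ 68.58°; θ_min ≈ 24.09°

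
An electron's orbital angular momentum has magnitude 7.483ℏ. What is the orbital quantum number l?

l = 7

(|L|/ℏ)² = l(l+1) = 56.
Solving: l = 7.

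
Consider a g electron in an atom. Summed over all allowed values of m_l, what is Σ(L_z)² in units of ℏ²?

A g state has l = 4.
m_l ∈ {-4, -3, -2, -1, 0, 1, 2, 3, 4}.
Σ m_l² = l(l+1)(2l+1)/3 = 4·5·9/3 = 60.

Σ(L_z)² = 60 ℏ²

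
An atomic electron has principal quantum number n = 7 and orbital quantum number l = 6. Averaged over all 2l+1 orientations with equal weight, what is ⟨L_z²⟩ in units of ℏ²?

⟨L_z²⟩ = 14 ℏ²

m_l ∈ {-6, -5, -4, -3, -2, -1, 0, 1, 2, 3, 4, 5, 6}.
⟨L_z²⟩ = ℏ²·(Σ m_l²)/(2l+1) = ℏ²·182/13 = 14ℏ².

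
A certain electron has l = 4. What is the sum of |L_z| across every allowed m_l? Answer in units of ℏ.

m_l ∈ {-4, -3, -2, -1, 0, 1, 2, 3, 4}.
Σ|m_l| = 2(1+2+…+4) = 20.

Σ|L_z| = 20 ℏ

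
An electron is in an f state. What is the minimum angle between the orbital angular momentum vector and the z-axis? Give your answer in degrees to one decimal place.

θ_min ≈ 30.0°

An f state has l = 3.
|L| = ℏ√(l(l+1)) = 2√3 ℏ.
The smallest angle corresponds to the largest L_z, i.e. m_l = l = 3, giving L_z = 3ℏ.
cos θ_min = 3/√12, so θ_min ≈ 30.0°.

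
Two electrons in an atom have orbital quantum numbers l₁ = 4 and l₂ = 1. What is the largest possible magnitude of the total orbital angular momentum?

|L_tot|_max = √30 ℏ ≈ 5.477ℏ

Angular momentum addition gives L = |l₁ − l₂|, …, l₁ + l₂.
So L can be 3, 4, 5.
The largest magnitude corresponds to L = 5: |L_tot| = ℏ√(5·6) = √30 ℏ.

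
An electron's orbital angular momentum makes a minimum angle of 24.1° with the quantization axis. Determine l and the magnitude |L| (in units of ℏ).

At minimum angle, m_l = l, so cos θ = l/√(l(l+1)); cos²θ = l/(l+1) = 0.8333.
l = cos²θ/sin²θ ≈ 5.
Then |L| = ℏ√(5·6) = √30 ℏ.

l = 5, |L| = √30 ℏ ≈ 5.477ℏ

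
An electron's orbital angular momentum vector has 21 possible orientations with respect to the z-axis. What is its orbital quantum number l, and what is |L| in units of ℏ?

l = 10, |L| = √110 ℏ ≈ 10.488ℏ

Since there are 2l+1 = 21 values of m_l, l = 10.
Then |L| = √(l(l+1)) ℏ = √110 ℏ.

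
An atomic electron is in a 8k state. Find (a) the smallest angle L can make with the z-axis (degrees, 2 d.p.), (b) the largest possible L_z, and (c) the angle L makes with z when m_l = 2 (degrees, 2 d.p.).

θ_min ≈ 20.70°; L_z,max = 7ℏ; θ(m_l=2) ≈ 74.50°

For 8k, l = 7.
cos θ_min = 7/√56, so θ_min ≈ 20.70°.
L_z,max = lℏ = 7ℏ.
For m_l = 2: cos θ = 2/√56, θ ≈ 74.50°.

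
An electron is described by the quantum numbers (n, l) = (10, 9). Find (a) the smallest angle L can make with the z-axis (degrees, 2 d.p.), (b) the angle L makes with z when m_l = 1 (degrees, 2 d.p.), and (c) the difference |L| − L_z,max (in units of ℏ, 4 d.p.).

cos θ_min = 9/√90, so θ_min ≈ 18.43°.
For m_l = 1: cos θ = 1/√90, θ ≈ 83.95°.
|L| − L_z,max = (3√10 − 9)ℏ ≈ 0.4868ℏ.

θ_min ≈ 18.43°; θ(m_l=1) ≈ 83.95°; |L|−L_z,max ≈ 0.4868ℏ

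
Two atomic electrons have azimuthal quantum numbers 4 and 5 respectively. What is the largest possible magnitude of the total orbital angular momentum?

|L_tot|_max = 3√10 ℏ ≈ 9.487ℏ

By the triangle rule, |l₁ − l₂| ≤ L ≤ l₁ + l₂.
So L can be 1, 2, 3, 4, 5, 6, 7, 8, 9.
The largest magnitude corresponds to L = 9: |L_tot| = ℏ√(9·10) = 3√10 ℏ.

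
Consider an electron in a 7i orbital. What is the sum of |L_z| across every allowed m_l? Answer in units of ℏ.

Σ|L_z| = 42 ℏ

The 7i subshell has l = 6.
The allowed m_l values are -6, -5, -4, -3, -2, -1, 0, 1, 2, 3, 4, 5, 6.
Σ|m_l| = 2·6(6+1)/2 = 42.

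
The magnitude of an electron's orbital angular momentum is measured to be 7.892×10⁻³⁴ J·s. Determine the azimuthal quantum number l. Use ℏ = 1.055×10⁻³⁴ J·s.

Dividing by ℏ: |L|/ℏ ≈ 7.481.
Set l(l+1) = 55.96; the integer solution is l = 7.

l = 7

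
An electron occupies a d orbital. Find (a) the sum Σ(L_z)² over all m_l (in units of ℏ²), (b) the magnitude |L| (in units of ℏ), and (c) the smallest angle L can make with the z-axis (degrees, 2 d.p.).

The letter d corresponds to l = 2.
Σ m_l² = 10, so Σ(L_z)² = 10 ℏ².
|L| = ℏ√(2·3) = √6 ℏ ≈ 2.449ℏ.
cos θ_min = 2/√6, so θ_min ≈ 35.26°.

Σ(L_z)² = 10 ℏ²; |L| = √6 ℏ ≈ 2.449ℏ; θ_min ≈ 35.26°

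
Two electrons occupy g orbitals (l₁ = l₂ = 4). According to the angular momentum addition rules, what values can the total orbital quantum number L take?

L = 0, 1, 2, 3, 4, 5, 6, 7, 8

L runs from |4 − 4| = 0 to 4 + 4 = 8.
Allowed values: L = 0, 1, 2, 3, 4, 5, 6, 7, 8.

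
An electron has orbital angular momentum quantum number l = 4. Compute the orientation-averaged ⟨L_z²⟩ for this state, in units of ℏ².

⟨L_z²⟩ = 6.667 ℏ²

The allowed m_l values are -4, -3, -2, -1, 0, 1, 2, 3, 4.
⟨L_z²⟩ = ℏ²·(Σ m_l²)/(2l+1) = ℏ²·60/9 = 6.667ℏ².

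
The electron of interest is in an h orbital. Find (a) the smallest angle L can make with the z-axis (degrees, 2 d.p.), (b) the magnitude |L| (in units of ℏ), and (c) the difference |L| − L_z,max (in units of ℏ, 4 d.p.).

θ_min ≈ 24.09°; |L| = √30 ℏ ≈ 5.477ℏ; |L|−L_z,max ≈ 0.4772ℏ

For an h orbital, l = 5.
cos θ_min = 5/√30, so θ_min ≈ 24.09°.
|L| = ℏ√(5·6) = √30 ℏ ≈ 5.477ℏ.
|L| − L_z,max = (√30 − 5)ℏ ≈ 0.4772ℏ.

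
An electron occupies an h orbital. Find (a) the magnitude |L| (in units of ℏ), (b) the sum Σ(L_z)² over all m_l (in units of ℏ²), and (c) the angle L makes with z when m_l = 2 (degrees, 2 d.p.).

The letter h corresponds to l = 5.
|L| = ℏ√(5·6) = √30 ℏ ≈ 5.477ℏ.
Σ m_l² = 110, so Σ(L_z)² = 110 ℏ².
For m_l = 2: cos θ = 2/√30, θ ≈ 68.58°.

|L| = √30 ℏ ≈ 5.477ℏ; Σ(L_z)² = 110 ℏ²; θ(m_l=2) ≈ 68.58°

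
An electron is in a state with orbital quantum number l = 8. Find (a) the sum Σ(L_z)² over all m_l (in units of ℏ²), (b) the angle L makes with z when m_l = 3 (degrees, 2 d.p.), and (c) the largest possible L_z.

Σ(L_z)² = 408 ℏ²; θ(m_l=3) ≈ 69.30°; L_z,max = 8ℏ

Σ m_l² = 408, so Σ(L_z)² = 408 ℏ².
For m_l = 3: cos θ = 3/√72, θ ≈ 69.30°.
L_z,max = lℏ = 8ℏ.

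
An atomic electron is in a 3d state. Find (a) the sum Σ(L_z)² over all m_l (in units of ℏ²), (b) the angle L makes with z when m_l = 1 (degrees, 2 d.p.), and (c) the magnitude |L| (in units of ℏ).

For 3d, l = 2.
Σ m_l² = 10, so Σ(L_z)² = 10 ℏ².
For m_l = 1: cos θ = 1/√6, θ ≈ 65.91°.
|L| = ℏ√(2·3) = √6 ℏ ≈ 2.449ℏ.

Σ(L_z)² = 10 ℏ²; θ(m_l=1) ≈ 65.91°; |L| = √6 ℏ ≈ 2.449ℏ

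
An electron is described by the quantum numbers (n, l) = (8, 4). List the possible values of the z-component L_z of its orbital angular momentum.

L_z = m_l ℏ with m_l ranging from −l to +l in integer steps.
For l = 4: m_l ∈ {-4, -3, -2, -1, 0, 1, 2, 3, 4}.

L_z ∈ {−4ℏ, −3ℏ, −2ℏ, −ℏ, 0, ℏ, 2ℏ, 3ℏ, 4ℏ}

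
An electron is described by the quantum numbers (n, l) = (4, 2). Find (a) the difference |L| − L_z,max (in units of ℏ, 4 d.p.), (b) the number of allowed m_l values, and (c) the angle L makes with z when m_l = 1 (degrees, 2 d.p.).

|L|−L_z,max ≈ 0.4495ℏ; 5 values; θ(m_l=1) ≈ 65.91°

|L| − L_z,max = (√6 − 2)ℏ ≈ 0.4495ℏ.
There are 2l+1 = 5 values of m_l.
For m_l = 1: cos θ = 1/√6, θ ≈ 65.91°.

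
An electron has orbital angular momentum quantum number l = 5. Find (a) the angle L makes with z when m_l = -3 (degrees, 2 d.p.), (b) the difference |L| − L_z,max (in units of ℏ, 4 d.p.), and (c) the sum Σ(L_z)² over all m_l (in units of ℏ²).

θ(m_l=-3) ≈ 123.21°; |L|−L_z,max ≈ 0.4772ℏ; Σ(L_z)² = 110 ℏ²

For m_l = -3: cos θ = -3/√30, θ ≈ 123.21°.
|L| − L_z,max = (√30 − 5)ℏ ≈ 0.4772ℏ.
Σ m_l² = 110, so Σ(L_z)² = 110 ℏ².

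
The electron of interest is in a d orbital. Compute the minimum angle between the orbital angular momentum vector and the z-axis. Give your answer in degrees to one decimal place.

For a d orbital, l = 2.
|L| = √(l(l+1)) ℏ = √6 ℏ.
The smallest angle corresponds to the largest L_z, i.e. m_l = l = 2, giving L_z = 2ℏ.
cos θ_min = 2/√6, so θ_min ≈ 35.3°.

θ_min ≈ 35.3°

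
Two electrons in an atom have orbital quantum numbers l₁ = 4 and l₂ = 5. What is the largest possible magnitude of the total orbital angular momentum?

|L_tot|_max = 3√10 ℏ ≈ 9.487ℏ

L runs from |4 − 5| = 1 to 4 + 5 = 9.
Allowed values: L = 1, 2, 3, 4, 5, 6, 7, 8, 9.
The largest magnitude corresponds to L = 9: |L_tot| = ℏ√(9·10) = 3√10 ℏ.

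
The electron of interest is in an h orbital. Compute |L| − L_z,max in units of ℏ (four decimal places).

The letter h corresponds to l = 5.
|L| = √30 ℏ ≈ 5.4772ℏ, while L_z,max = lℏ = 5ℏ.
The difference is (√30 − 5)ℏ ≈ 0.4772ℏ.

|L| − L_z,max ≈ 0.4772ℏ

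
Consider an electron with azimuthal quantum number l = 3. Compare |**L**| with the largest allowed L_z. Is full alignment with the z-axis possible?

No: L_z,max = 3ℏ < |L| = 2√3 ℏ ≈ 3.464ℏ

|L| = 2√3 ℏ ≈ 3.4641ℏ, while L_z,max = lℏ = 3ℏ.
Since |L| > L_z,max, the vector can never point exactly along z; the closest it comes is θ_min = arccos(3/√12) ≈ 30.0°.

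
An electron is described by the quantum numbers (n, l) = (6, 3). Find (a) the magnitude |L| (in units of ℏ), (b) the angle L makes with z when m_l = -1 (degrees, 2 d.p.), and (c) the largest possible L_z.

|L| = ℏ√(3·4) = 2√3 ℏ ≈ 3.464ℏ.
For m_l = -1: cos θ = -1/√12, θ ≈ 106.78°.
L_z,max = lℏ = 3ℏ.

|L| = 2√3 ℏ ≈ 3.464ℏ; θ(m_l=-1) ≈ 106.78°; L_z,max = 3ℏ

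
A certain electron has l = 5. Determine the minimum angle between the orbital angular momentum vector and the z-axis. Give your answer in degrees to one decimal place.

|L|² = l(l+1)ℏ² = 30ℏ², so |L| = √30 ℏ.
The smallest angle corresponds to the largest L_z, i.e. m_l = l = 5, giving L_z = 5ℏ.
cos θ_min = 5/√30, so θ_min ≈ 24.1°.

θ_min ≈ 24.1°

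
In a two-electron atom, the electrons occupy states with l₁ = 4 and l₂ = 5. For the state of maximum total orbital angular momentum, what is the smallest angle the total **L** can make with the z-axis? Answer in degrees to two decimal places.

θ_min ≈ 18.43°

L runs from |4 − 5| = 1 to 4 + 5 = 9.
So L can be 1, 2, 3, 4, 5, 6, 7, 8, 9.
The maximum is L = 9, with |L_tot| = ℏ√(9·10) = 3√10 ℏ.
The minimum angle with z is arccos(9/√90) ≈ 18.43°.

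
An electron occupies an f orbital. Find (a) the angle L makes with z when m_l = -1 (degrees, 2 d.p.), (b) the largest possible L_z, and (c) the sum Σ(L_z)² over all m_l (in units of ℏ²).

θ(m_l=-1) ≈ 106.78°; L_z,max = 3ℏ; Σ(L_z)² = 28 ℏ²

For an f orbital, l = 3.
For m_l = -1: cos θ = -1/√12, θ ≈ 106.78°.
L_z,max = lℏ = 3ℏ.
Σ m_l² = 28, so Σ(L_z)² = 28 ℏ².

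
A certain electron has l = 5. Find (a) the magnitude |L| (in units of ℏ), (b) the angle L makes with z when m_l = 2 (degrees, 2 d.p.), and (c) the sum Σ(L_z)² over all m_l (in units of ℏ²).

|L| = ℏ√(5·6) = √30 ℏ ≈ 5.477ℏ.
For m_l = 2: cos θ = 2/√30, θ ≈ 68.58°.
Σ m_l² = 110, so Σ(L_z)² = 110 ℏ².

|L| = √30 ℏ ≈ 5.477ℏ; θ(m_l=2) ≈ 68.58°; Σ(L_z)² = 110 ℏ²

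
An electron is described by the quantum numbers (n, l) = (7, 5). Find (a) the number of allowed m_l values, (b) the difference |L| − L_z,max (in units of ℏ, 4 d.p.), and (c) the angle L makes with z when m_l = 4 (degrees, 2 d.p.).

There are 2l+1 = 11 values of m_l.
|L| − L_z,max = (√30 − 5)ℏ ≈ 0.4772ℏ.
For m_l = 4: cos θ = 4/√30, θ ≈ 43.09°.

11 values; |L|−L_z,max ≈ 0.4772ℏ; θ(m_l=4) ≈ 43.09°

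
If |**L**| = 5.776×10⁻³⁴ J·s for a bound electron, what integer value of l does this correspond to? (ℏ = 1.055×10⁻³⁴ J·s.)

In units of ℏ, |L| ≈ 5.475.
Set l(l+1) = 29.97; the integer solution is l = 5.

l = 5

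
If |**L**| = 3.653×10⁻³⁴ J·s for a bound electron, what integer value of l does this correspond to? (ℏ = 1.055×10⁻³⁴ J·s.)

|L|/ℏ = (3.653×10⁻³⁴)/(1.055×10⁻³⁴) ≈ 3.463.
l(l+1) ≈ 3.463² ≈ 11.99, so l = 3.

l = 3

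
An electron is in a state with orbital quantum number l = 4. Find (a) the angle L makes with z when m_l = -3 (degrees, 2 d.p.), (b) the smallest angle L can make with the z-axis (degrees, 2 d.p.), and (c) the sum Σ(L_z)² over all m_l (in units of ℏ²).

θ(m_l=-3) ≈ 132.13°; θ_min ≈ 26.57°; Σ(L_z)² = 60 ℏ²

For m_l = -3: cos θ = -3/√20, θ ≈ 132.13°.
cos θ_min = 4/√20, so θ_min ≈ 26.57°.
Σ m_l² = 60, so Σ(L_z)² = 60 ℏ².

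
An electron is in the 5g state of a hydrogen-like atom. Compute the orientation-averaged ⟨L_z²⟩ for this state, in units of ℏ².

For 5g, l = 4.
The allowed m_l values are -4, -3, -2, -1, 0, 1, 2, 3, 4.
Average of L_z² over 9 states: 60/9 ℏ² = 6.667 ℏ².

⟨L_z²⟩ = 6.667 ℏ²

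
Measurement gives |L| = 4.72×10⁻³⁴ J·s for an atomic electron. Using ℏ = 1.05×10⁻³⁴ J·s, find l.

|L|/ℏ = (4.72×10⁻³⁴)/(1.05×10⁻³⁴) ≈ 4.495.
Set l(l+1) = 20.21; the integer solution is l = 4.

l = 4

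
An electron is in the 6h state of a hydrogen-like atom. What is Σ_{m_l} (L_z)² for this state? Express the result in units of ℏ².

Σ(L_z)² = 110 ℏ²

6h means n = 6, l = 5.
The allowed m_l values are -5, -4, -3, -2, -1, 0, 1, 2, 3, 4, 5.
Σ m_l² = l(l+1)(2l+1)/3 = 5·6·11/3 = 110.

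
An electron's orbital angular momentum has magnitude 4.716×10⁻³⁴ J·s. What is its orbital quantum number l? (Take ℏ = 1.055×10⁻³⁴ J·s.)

l = 4

Dividing by ℏ: |L|/ℏ ≈ 4.470.
Set l(l+1) = 19.98; the integer solution is l = 4.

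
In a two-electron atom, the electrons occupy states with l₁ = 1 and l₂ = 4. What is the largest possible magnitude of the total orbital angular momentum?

|L_tot|_max = √30 ℏ ≈ 5.477ℏ

Angular momentum addition gives L = |l₁ − l₂|, …, l₁ + l₂.
L ∈ {3, 4, 5}.
The largest magnitude corresponds to L = 5: |L_tot| = ℏ√(5·6) = √30 ℏ.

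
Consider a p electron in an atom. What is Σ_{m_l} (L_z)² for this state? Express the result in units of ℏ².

Σ(L_z)² = 2 ℏ²

A p state has l = 1.
m_l ∈ {-1, 0, 1}.
Σ m_l² = 2·(1) = 2.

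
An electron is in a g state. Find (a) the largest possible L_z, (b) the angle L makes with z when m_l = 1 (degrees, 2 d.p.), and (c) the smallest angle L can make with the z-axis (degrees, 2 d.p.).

A g state has l = 4.
L_z,max = lℏ = 4ℏ.
For m_l = 1: cos θ = 1/√20, θ ≈ 77.08°.
cos θ_min = 4/√20, so θ_min ≈ 26.57°.

L_z,max = 4ℏ; θ(m_l=1) ≈ 77.08°; θ_min ≈ 26.57°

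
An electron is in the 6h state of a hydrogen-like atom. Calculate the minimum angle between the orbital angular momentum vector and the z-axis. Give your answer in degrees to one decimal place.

θ_min ≈ 24.1°

The 6h subshell has l = 5.
|L|² = l(l+1)ℏ² = 30ℏ², so |L| = √30 ℏ.
The smallest angle corresponds to the largest L_z, i.e. m_l = l = 5, giving L_z = 5ℏ.
cos θ_min = 5/√30, so θ_min ≈ 24.1°.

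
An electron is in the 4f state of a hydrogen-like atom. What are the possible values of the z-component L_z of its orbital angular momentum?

4f means n = 4, l = 3.
L_z = m_l ℏ with m_l ranging from −l to +l in integer steps.
For l = 3: m_l ∈ {-3, -2, -1, 0, 1, 2, 3}.

L_z ∈ {−3ℏ, −2ℏ, −ℏ, 0, ℏ, 2ℏ, 3ℏ}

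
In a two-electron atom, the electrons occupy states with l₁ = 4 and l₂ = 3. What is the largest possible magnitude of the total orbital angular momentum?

By the triangle rule, |l₁ − l₂| ≤ L ≤ l₁ + l₂.
L ∈ {1, 2, 3, 4, 5, 6, 7}.
The largest magnitude corresponds to L = 7: |L_tot| = ℏ√(7·8) = 2√14 ℏ.

|L_tot|_max = 2√14 ℏ ≈ 7.483ℏ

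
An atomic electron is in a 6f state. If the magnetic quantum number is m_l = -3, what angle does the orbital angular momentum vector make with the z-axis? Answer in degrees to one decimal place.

θ ≈ 150.0°

The 6f subshell has l = 3.
|L|² = l(l+1)ℏ² = 12ℏ², so |L| = 2√3 ℏ.
L_z = m_l ℏ = −3ℏ.
cos θ = L_z/|L| = -3/√12, so θ ≈ 150.0°.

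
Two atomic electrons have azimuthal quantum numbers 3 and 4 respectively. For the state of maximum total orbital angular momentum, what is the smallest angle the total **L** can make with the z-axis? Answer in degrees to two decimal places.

θ_min ≈ 20.70°

By the triangle rule, |l₁ − l₂| ≤ L ≤ l₁ + l₂.
Allowed values: L = 1, 2, 3, 4, 5, 6, 7.
The maximum is L = 7, with |L_tot| = ℏ√(7·8) = 2√14 ℏ.
The minimum angle with z is arccos(7/√56) ≈ 20.70°.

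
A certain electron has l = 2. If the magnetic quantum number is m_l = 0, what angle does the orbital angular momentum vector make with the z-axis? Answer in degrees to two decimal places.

θ ≈ 90.00°

|L| = √(l(l+1)) ℏ = √6 ℏ.
L_z = m_l ℏ = 0ℏ.
cos θ = L_z/|L| = 0/√6, so θ ≈ 90.00°.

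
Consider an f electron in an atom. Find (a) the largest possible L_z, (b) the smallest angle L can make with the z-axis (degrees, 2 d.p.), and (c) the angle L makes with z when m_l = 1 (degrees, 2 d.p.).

An f state has l = 3.
L_z,max = lℏ = 3ℏ.
cos θ_min = 3/√12, so θ_min ≈ 30.00°.
For m_l = 1: cos θ = 1/√12, θ ≈ 73.22°.

L_z,max = 3ℏ; θ_min ≈ 30.00°; θ(m_l=1) ≈ 73.22°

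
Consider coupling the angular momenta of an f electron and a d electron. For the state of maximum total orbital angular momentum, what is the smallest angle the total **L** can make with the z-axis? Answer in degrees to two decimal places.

Angular momentum addition gives L = |l₁ − l₂|, …, l₁ + l₂.
So L can be 1, 2, 3, 4, 5.
The maximum is L = 5, with |L_tot| = ℏ√(5·6) = √30 ℏ.
The minimum angle with z is arccos(5/√30) ≈ 24.09°.

θ_min ≈ 24.09°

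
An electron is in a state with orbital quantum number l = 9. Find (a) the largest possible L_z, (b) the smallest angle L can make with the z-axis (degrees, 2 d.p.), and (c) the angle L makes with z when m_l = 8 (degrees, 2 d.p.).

L_z,max = lℏ = 9ℏ.
cos θ_min = 9/√90, so θ_min ≈ 18.43°.
For m_l = 8: cos θ = 8/√90, θ ≈ 32.51°.

L_z,max = 9ℏ; θ_min ≈ 18.43°; θ(m_l=8) ≈ 32.51°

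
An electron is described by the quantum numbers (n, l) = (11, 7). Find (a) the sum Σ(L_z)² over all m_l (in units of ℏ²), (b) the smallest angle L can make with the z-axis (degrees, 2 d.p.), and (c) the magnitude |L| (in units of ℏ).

Σ(L_z)² = 280 ℏ²; θ_min ≈ 20.70°; |L| = 2√14 ℏ ≈ 7.483ℏ

Σ m_l² = 280, so Σ(L_z)² = 280 ℏ².
cos θ_min = 7/√56, so θ_min ≈ 20.70°.
|L| = ℏ√(7·8) = 2√14 ℏ ≈ 7.483ℏ.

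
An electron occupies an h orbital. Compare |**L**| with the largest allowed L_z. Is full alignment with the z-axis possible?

The letter h corresponds to l = 5.
|L| = √30 ℏ ≈ 5.4772ℏ, while L_z,max = lℏ = 5ℏ.
Since |L| > L_z,max, the vector can never point exactly along z; the closest it comes is θ_min = arccos(5/√30) ≈ 24.1°.

No: L_z,max = 5ℏ < |L| = √30 ℏ ≈ 5.477ℏ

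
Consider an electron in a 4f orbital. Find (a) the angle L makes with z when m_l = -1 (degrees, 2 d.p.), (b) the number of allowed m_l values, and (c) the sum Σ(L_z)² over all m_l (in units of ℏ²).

θ(m_l=-1) ≈ 106.78°; 7 values; Σ(L_z)² = 28 ℏ²

For 4f, l = 3.
For m_l = -1: cos θ = -1/√12, θ ≈ 106.78°.
There are 2l+1 = 7 values of m_l.
Σ m_l² = 28, so Σ(L_z)² = 28 ℏ².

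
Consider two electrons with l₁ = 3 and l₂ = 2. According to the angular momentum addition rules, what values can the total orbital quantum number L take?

By the triangle rule, |l₁ − l₂| ≤ L ≤ l₁ + l₂.
L ∈ {1, 2, 3, 4, 5}.

L = 1, 2, 3, 4, 5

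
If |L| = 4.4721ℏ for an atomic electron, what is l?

(|L|/ℏ)² = l(l+1) = 20.
Solving: l = 4.

l = 4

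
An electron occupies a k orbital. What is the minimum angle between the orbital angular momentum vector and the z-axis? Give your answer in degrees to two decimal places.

θ_min ≈ 20.70°

For a k orbital, l = 7.
|L| = ℏ√(l(l+1)) = 2√14 ℏ.
The smallest angle corresponds to the largest L_z, i.e. m_l = l = 7, giving L_z = 7ℏ.
cos θ_min = 7/√56, so θ_min ≈ 20.70°.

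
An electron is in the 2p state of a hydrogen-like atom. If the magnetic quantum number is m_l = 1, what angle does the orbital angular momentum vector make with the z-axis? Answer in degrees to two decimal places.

For 2p, l = 1.
|L| = √(l(l+1)) ℏ = √2 ℏ.
L_z = m_l ℏ = 1ℏ.
cos θ = L_z/|L| = 1/√2, so θ ≈ 45.00°.

θ ≈ 45.00°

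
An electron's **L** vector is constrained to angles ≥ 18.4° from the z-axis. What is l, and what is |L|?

l = 9, |L| = 3√10 ℏ ≈ 9.487ℏ

At minimum angle, m_l = l, so cos θ = l/√(l(l+1)); cos²θ = l/(l+1) = 0.9004.
Solving: l = 9.
Then |L| = ℏ√(9·10) = 3√10 ℏ.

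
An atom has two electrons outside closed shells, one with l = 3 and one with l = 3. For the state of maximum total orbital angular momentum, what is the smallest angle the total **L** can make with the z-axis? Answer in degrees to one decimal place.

θ_min ≈ 22.2°

By the triangle rule, |l₁ − l₂| ≤ L ≤ l₁ + l₂.
Allowed values: L = 0, 1, 2, 3, 4, 5, 6.
The maximum is L = 6, with |L_tot| = ℏ√(6·7) = √42 ℏ.
The minimum angle with z is arccos(6/√42) ≈ 22.2°.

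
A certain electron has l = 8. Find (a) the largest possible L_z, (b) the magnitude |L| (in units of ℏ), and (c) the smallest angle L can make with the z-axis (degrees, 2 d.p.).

L_z,max = lℏ = 8ℏ.
|L| = ℏ√(8·9) = 6√2 ℏ ≈ 8.485ℏ.
cos θ_min = 8/√72, so θ_min ≈ 19.47°.

L_z,max = 8ℏ; |L| = 6√2 ℏ ≈ 8.485ℏ; θ_min ≈ 19.47°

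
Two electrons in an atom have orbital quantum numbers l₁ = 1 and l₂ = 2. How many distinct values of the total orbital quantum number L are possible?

3

The total orbital quantum number L ranges from |l₁ − l₂| to l₁ + l₂ in integer steps.
Allowed values: L = 1, 2, 3.
That is 3 values.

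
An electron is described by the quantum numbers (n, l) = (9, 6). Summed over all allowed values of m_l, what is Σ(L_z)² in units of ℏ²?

Σ(L_z)² = 182 ℏ²

m_l runs from −6 to 6, i.e. {-6, -5, -4, -3, -2, -1, 0, 1, 2, 3, 4, 5, 6}.
Σ m_l² = l(l+1)(2l+1)/3 = 6·7·13/3 = 182.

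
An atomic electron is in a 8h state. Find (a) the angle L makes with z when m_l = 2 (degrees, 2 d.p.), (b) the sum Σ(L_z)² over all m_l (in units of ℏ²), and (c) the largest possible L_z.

θ(m_l=2) ≈ 68.58°; Σ(L_z)² = 110 ℏ²; L_z,max = 5ℏ

8h means n = 8, l = 5.
For m_l = 2: cos θ = 2/√30, θ ≈ 68.58°.
Σ m_l² = 110, so Σ(L_z)² = 110 ℏ².
L_z,max = lℏ = 5ℏ.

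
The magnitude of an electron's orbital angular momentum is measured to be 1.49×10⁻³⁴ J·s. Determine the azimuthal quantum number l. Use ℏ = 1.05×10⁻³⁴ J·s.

|L|/ℏ = (1.49×10⁻³⁴)/(1.05×10⁻³⁴) ≈ 1.419.
(|L|/ℏ)² = l(l+1) ≈ 2.01 ⇒ l = 1.

l = 1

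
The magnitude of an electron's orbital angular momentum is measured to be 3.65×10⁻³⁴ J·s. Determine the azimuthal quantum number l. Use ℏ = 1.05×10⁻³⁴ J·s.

l = 3

In units of ℏ, |L| ≈ 3.476.
l(l+1) ≈ 3.476² ≈ 12.08, so l = 3.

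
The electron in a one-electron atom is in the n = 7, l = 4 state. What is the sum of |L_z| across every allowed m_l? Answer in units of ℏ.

Σ|L_z| = 20 ℏ

m_l ∈ {-4, -3, -2, -1, 0, 1, 2, 3, 4}.
Σ|m_l| = 2·4(4+1)/2 = 20.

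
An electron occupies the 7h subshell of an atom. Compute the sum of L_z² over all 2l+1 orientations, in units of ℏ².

For 7h, l = 5.
m_l runs from −5 to 5, i.e. {-5, -4, -3, -2, -1, 0, 1, 2, 3, 4, 5}.
Summing m² from −5 to 5: Σ m_l² = 110.

Σ(L_z)² = 110 ℏ²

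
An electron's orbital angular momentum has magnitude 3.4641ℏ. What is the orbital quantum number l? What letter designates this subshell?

l = 3 (f orbital)

(|L|/ℏ)² = l(l+1) = 12.
Solving: l = 3.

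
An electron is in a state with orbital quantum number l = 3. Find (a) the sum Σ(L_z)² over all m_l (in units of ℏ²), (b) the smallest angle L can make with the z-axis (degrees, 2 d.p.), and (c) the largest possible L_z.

Σ m_l² = 28, so Σ(L_z)² = 28 ℏ².
cos θ_min = 3/√12, so θ_min ≈ 30.00°.
L_z,max = lℏ = 3ℏ.

Σ(L_z)² = 28 ℏ²; θ_min ≈ 30.00°; L_z,max = 3ℏ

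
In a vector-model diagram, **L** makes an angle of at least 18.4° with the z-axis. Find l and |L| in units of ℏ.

l = 9, |L| = 3√10 ℏ ≈ 9.487ℏ

cos²θ_min = l/(l+1) = 0.9004.
l = cos²θ/sin²θ ≈ 9.
Then |L| = ℏ√(9·10) = 3√10 ℏ.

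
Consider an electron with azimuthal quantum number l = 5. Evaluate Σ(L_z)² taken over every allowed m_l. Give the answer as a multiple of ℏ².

Σ(L_z)² = 110 ℏ²

The allowed m_l values are -5, -4, -3, -2, -1, 0, 1, 2, 3, 4, 5.
Σ m_l² = 2·(1 + 4 + 9 + 16 + 25) = 110.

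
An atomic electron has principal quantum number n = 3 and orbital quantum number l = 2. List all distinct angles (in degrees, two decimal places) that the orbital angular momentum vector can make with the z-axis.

|L|² = l(l+1)ℏ² = 6ℏ², so |L| = √6 ℏ.
cos θ = m_l/√6 for each m_l ∈ {-2, -1, 0, 1, 2}.

θ ∈ {35.26°, 65.91°, 90.00°, 114.09°, 144.74°}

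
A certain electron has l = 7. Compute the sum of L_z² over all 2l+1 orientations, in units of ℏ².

Σ(L_z)² = 280 ℏ²

m_l runs from −7 to 7, i.e. {-7, -6, -5, -4, -3, -2, -1, 0, 1, 2, 3, 4, 5, 6, 7}.
Σ m_l² = 2·(1 + 4 + 9 + 16 + 25 + 36 + 49) = 280.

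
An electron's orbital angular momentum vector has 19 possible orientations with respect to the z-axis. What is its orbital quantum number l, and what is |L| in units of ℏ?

l = 9, |L| = 3√10 ℏ ≈ 9.487ℏ

2l + 1 = 19 ⇒ l = 9.
|L| = ℏ√(l(l+1)) = ℏ√(9·10) = 3√10 ℏ.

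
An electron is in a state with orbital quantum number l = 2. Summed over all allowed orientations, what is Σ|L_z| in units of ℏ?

Σ|L_z| = 6 ℏ

m_l runs from −2 to 2, i.e. {-2, -1, 0, 1, 2}.
Σ|m_l| = 2·2(2+1)/2 = 6.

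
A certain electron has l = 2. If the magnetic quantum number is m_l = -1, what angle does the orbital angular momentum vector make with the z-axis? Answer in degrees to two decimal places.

θ ≈ 114.09°

|L|² = l(l+1)ℏ² = 6ℏ², so |L| = √6 ℏ.
L_z = m_l ℏ = −1ℏ.
cos θ = L_z/|L| = -1/√6, so θ ≈ 114.09°.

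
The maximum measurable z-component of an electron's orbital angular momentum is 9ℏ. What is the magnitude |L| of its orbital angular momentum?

The maximum L_z equals lℏ, giving l = 9.
Then |L| = ℏ√(9·10) = 3√10 ℏ.

|L| = 3√10 ℏ ≈ 9.487ℏ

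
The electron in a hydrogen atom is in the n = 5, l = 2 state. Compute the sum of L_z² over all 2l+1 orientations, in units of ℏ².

m_l runs from −2 to 2, i.e. {-2, -1, 0, 1, 2}.
Σ m_l² = l(l+1)(2l+1)/3 = 2·3·5/3 = 10.

Σ(L_z)² = 10 ℏ²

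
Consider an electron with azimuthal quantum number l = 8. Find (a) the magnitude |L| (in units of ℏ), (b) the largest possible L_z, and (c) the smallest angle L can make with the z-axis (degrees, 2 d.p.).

|L| = 6√2 ℏ ≈ 8.485ℏ; L_z,max = 8ℏ; θ_min ≈ 19.47°

|L| = ℏ√(8·9) = 6√2 ℏ ≈ 8.485ℏ.
L_z,max = lℏ = 8ℏ.
cos θ_min = 8/√72, so θ_min ≈ 19.47°.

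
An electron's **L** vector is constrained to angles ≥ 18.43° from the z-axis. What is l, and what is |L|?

l = 9, |L| = 3√10 ℏ ≈ 9.487ℏ

cos²θ_min = l/(l+1) = 0.9001.
l = cos²θ/sin²θ ≈ 9.
Then |L| = ℏ√(9·10) = 3√10 ℏ.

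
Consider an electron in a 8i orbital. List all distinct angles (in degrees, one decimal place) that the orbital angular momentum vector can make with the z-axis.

θ ∈ {22.2°, 39.5°, 51.9°, 62.4°, 72.0°, 81.1°, 90.0°, 98.9°, 108.0°, 117.6°, 128.1°, 140.5°, 157.8°}

8i means n = 8, l = 6.
|L| = √(l(l+1)) ℏ = √42 ℏ.
cos θ = m_l/√42 for each m_l ∈ {-6, -5, -4, -3, -2, -1, 0, 1, 2, 3, 4, 5, 6}.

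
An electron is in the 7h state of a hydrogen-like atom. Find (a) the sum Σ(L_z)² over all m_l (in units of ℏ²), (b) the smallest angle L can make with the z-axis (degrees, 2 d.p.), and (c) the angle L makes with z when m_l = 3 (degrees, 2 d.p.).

Σ(L_z)² = 110 ℏ²; θ_min ≈ 24.09°; θ(m_l=3) ≈ 56.79°

The 7h subshell has l = 5.
Σ m_l² = 110, so Σ(L_z)² = 110 ℏ².
cos θ_min = 5/√30, so θ_min ≈ 24.09°.
For m_l = 3: cos θ = 3/√30, θ ≈ 56.79°.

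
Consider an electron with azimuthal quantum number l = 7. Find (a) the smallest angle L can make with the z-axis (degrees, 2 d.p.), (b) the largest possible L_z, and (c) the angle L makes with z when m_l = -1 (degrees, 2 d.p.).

θ_min ≈ 20.70°; L_z,max = 7ℏ; θ(m_l=-1) ≈ 97.68°

cos θ_min = 7/√56, so θ_min ≈ 20.70°.
L_z,max = lℏ = 7ℏ.
For m_l = -1: cos θ = -1/√56, θ ≈ 97.68°.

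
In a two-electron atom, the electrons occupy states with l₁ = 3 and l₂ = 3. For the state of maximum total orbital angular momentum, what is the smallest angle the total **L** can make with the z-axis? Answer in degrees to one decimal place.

Angular momentum addition gives L = |l₁ − l₂|, …, l₁ + l₂.
Allowed values: L = 0, 1, 2, 3, 4, 5, 6.
The maximum is L = 6, with |L_tot| = ℏ√(6·7) = √42 ℏ.
The minimum angle with z is arccos(6/√42) ≈ 22.2°.

θ_min ≈ 22.2°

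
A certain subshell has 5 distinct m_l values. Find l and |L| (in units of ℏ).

l = 2, |L| = √6 ℏ ≈ 2.449ℏ

Since there are 2l+1 = 5 values of m_l, l = 2.
|L| = ℏ√(l(l+1)) = ℏ√(2·3) = √6 ℏ.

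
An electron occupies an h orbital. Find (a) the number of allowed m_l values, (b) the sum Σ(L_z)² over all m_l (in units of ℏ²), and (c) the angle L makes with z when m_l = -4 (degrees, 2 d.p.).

11 values; Σ(L_z)² = 110 ℏ²; θ(m_l=-4) ≈ 136.91°

An h state has l = 5.
There are 2l+1 = 11 values of m_l.
Σ m_l² = 110, so Σ(L_z)² = 110 ℏ².
For m_l = -4: cos θ = -4/√30, θ ≈ 136.91°.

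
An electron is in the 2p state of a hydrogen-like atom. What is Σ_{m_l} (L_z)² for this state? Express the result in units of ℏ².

For 2p, l = 1.
m_l runs from −1 to 1, i.e. {-1, 0, 1}.
Summing m² from −1 to 1: Σ m_l² = 2.

Σ(L_z)² = 2 ℏ²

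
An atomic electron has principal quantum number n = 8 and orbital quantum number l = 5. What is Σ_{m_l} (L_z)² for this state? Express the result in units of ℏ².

Σ(L_z)² = 110 ℏ²

m_l runs from −5 to 5, i.e. {-5, -4, -3, -2, -1, 0, 1, 2, 3, 4, 5}.
Σ m_l² = 2·(1 + 4 + 9 + 16 + 25) = 110.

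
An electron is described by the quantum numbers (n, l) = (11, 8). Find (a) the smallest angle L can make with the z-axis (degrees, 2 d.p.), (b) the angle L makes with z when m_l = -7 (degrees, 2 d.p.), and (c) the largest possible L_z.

cos θ_min = 8/√72, so θ_min ≈ 19.47°.
For m_l = -7: cos θ = -7/√72, θ ≈ 145.58°.
L_z,max = lℏ = 8ℏ.

θ_min ≈ 19.47°; θ(m_l=-7) ≈ 145.58°; L_z,max = 8ℏ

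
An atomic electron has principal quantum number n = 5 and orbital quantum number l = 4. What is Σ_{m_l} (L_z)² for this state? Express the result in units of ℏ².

Σ(L_z)² = 60 ℏ²

The allowed m_l values are -4, -3, -2, -1, 0, 1, 2, 3, 4.
Σ m_l² = l(l+1)(2l+1)/3 = 4·5·9/3 = 60.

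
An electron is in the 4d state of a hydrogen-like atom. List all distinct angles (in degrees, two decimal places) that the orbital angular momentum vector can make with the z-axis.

θ ∈ {35.26°, 65.91°, 90.00°, 114.09°, 144.74°}

4d means n = 4, l = 2.
|L| = √(l(l+1)) ℏ = √6 ℏ.
cos θ = m_l/√6 for each m_l ∈ {-2, -1, 0, 1, 2}.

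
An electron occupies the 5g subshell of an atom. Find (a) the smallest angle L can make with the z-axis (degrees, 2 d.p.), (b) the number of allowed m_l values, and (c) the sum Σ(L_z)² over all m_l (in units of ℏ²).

θ_min ≈ 26.57°; 9 values; Σ(L_z)² = 60 ℏ²

For 5g, l = 4.
cos θ_min = 4/√20, so θ_min ≈ 26.57°.
There are 2l+1 = 9 values of m_l.
Σ m_l² = 60, so Σ(L_z)² = 60 ℏ².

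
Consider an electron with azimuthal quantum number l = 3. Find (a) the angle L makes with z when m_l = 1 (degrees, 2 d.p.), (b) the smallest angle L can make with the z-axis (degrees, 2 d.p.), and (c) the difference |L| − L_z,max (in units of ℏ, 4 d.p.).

For m_l = 1: cos θ = 1/√12, θ ≈ 73.22°.
cos θ_min = 3/√12, so θ_min ≈ 30.00°.
|L| − L_z,max = (2√3 − 3)ℏ ≈ 0.4641ℏ.

θ(m_l=1) ≈ 73.22°; θ_min ≈ 30.00°; |L|−L_z,max ≈ 0.4641ℏ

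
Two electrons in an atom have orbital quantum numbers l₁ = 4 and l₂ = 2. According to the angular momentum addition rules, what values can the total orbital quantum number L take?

Angular momentum addition gives L = |l₁ − l₂|, …, l₁ + l₂.
Allowed values: L = 2, 3, 4, 5, 6.

L = 2, 3, 4, 5, 6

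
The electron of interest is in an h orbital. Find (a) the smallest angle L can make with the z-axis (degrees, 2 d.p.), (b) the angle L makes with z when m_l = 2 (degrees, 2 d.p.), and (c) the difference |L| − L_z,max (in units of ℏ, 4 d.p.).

θ_min ≈ 24.09°; θ(m_l=2) ≈ 68.58°; |L|−L_z,max ≈ 0.4772ℏ

An h state has l = 5.
cos θ_min = 5/√30, so θ_min ≈ 24.09°.
For m_l = 2: cos θ = 2/√30, θ ≈ 68.58°.
|L| − L_z,max = (√30 − 5)ℏ ≈ 0.4772ℏ.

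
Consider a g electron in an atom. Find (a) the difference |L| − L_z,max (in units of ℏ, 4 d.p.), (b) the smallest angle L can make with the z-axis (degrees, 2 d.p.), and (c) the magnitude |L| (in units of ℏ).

|L|−L_z,max ≈ 0.4721ℏ; θ_min ≈ 26.57°; |L| = 2√5 ℏ ≈ 4.472ℏ

The letter g corresponds to l = 4.
|L| − L_z,max = (2√5 − 4)ℏ ≈ 0.4721ℏ.
cos θ_min = 4/√20, so θ_min ≈ 26.57°.
|L| = ℏ√(4·5) = 2√5 ℏ ≈ 4.472ℏ.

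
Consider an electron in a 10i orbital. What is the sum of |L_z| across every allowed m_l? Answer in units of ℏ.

For 10i, l = 6.
m_l runs from −6 to 6, i.e. {-6, -5, -4, -3, -2, -1, 0, 1, 2, 3, 4, 5, 6}.
Σ|m_l| = 2·6(6+1)/2 = 42.

Σ|L_z| = 42 ℏ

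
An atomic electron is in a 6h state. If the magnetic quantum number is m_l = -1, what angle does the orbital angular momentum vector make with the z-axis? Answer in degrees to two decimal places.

The 6h subshell has l = 5.
|L| = ℏ√(l(l+1)) = √30 ℏ.
L_z = m_l ℏ = −1ℏ.
cos θ = L_z/|L| = -1/√30, so θ ≈ 100.52°.

θ ≈ 100.52°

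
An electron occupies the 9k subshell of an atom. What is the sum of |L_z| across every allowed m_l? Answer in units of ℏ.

For 9k, l = 7.
m_l ∈ {-7, -6, -5, -4, -3, -2, -1, 0, 1, 2, 3, 4, 5, 6, 7}.
Σ|m_l| = 2(1+2+…+7) = 56.

Σ|L_z| = 56 ℏ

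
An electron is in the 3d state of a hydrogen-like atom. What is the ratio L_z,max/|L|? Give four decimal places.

For 3d, l = 2.
|L| = √6 ℏ ≈ 2.4495ℏ, while L_z,max = lℏ = 2ℏ.
L_z,max/|L| = 2/√6 = 0.8165.

L_z,max/|L| = 0.8165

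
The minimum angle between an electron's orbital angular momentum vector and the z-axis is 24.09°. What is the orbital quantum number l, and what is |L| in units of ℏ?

l = 5, |L| = √30 ℏ ≈ 5.477ℏ

cos²θ_min = l/(l+1) = 0.8334.
Solving: l = 5.
Then |L| = ℏ√(5·6) = √30 ℏ.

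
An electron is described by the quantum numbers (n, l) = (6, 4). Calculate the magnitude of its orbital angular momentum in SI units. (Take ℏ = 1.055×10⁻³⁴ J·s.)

|L| = 4.718×10⁻³⁴ J·s

|L| = ℏ√(l(l+1)) = ℏ√(4·5) = 2√5 ℏ
Numerically, |L| = 4.472 × (1.055×10⁻³⁴ J·s) = 4.718×10⁻³⁴ J·s.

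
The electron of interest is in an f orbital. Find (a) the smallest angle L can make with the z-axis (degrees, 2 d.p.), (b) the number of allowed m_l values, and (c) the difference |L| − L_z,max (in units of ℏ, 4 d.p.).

θ_min ≈ 30.00°; 7 values; |L|−L_z,max ≈ 0.4641ℏ

For an f orbital, l = 3.
cos θ_min = 3/√12, so θ_min ≈ 30.00°.
There are 2l+1 = 7 values of m_l.
|L| − L_z,max = (2√3 − 3)ℏ ≈ 0.4641ℏ.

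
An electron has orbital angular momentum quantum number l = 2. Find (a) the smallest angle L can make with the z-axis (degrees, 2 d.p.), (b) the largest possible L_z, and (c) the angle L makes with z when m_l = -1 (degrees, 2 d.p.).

θ_min ≈ 35.26°; L_z,max = 2ℏ; θ(m_l=-1) ≈ 114.09°

cos θ_min = 2/√6, so θ_min ≈ 35.26°.
L_z,max = lℏ = 2ℏ.
For m_l = -1: cos θ = -1/√6, θ ≈ 114.09°.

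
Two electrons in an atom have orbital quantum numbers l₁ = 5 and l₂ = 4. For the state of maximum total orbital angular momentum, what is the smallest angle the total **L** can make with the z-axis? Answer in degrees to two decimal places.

θ_min ≈ 18.43°

The total orbital quantum number L ranges from |l₁ − l₂| to l₁ + l₂ in integer steps.
So L can be 1, 2, 3, 4, 5, 6, 7, 8, 9.
The maximum is L = 9, with |L_tot| = ℏ√(9·10) = 3√10 ℏ.
The minimum angle with z is arccos(9/√90) ≈ 18.43°.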